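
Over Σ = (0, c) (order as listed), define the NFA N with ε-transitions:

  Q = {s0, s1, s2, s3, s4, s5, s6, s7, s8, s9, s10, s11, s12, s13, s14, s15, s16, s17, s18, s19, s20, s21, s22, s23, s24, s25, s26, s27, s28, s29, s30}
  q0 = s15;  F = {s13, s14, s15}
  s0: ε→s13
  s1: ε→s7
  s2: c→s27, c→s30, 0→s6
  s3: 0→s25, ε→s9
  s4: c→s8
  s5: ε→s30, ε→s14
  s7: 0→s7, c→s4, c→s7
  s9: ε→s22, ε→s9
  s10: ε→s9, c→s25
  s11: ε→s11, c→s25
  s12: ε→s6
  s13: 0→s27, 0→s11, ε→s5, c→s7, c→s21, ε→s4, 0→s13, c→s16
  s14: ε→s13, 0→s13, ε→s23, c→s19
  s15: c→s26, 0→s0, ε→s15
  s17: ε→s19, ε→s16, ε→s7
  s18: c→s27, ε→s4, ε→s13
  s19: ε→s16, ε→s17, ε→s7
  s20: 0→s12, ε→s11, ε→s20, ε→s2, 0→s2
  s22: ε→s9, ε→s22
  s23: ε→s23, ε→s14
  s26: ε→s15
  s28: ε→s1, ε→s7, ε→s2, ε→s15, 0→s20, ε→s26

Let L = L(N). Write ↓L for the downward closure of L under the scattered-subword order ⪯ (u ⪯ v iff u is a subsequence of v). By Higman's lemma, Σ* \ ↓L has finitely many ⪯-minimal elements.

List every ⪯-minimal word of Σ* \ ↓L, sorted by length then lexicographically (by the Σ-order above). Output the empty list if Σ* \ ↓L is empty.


|Q|=31, |F|=3, |δ|=60 (36 ε).
min D↑ (3 st, q0=0, F={2}): 0:0→1,c→0 1:0→1,c→2 2:0→2,c→2 [Hopcroft].
'0c': N↓-sim [18, 16, 8] end={s16,s17,s19,s21,s25,s4,s7,s8} — reject; 2/2 single-dels accept.
1 words, ⪯-incomp.

min(Σ*\↓L) = [0c].


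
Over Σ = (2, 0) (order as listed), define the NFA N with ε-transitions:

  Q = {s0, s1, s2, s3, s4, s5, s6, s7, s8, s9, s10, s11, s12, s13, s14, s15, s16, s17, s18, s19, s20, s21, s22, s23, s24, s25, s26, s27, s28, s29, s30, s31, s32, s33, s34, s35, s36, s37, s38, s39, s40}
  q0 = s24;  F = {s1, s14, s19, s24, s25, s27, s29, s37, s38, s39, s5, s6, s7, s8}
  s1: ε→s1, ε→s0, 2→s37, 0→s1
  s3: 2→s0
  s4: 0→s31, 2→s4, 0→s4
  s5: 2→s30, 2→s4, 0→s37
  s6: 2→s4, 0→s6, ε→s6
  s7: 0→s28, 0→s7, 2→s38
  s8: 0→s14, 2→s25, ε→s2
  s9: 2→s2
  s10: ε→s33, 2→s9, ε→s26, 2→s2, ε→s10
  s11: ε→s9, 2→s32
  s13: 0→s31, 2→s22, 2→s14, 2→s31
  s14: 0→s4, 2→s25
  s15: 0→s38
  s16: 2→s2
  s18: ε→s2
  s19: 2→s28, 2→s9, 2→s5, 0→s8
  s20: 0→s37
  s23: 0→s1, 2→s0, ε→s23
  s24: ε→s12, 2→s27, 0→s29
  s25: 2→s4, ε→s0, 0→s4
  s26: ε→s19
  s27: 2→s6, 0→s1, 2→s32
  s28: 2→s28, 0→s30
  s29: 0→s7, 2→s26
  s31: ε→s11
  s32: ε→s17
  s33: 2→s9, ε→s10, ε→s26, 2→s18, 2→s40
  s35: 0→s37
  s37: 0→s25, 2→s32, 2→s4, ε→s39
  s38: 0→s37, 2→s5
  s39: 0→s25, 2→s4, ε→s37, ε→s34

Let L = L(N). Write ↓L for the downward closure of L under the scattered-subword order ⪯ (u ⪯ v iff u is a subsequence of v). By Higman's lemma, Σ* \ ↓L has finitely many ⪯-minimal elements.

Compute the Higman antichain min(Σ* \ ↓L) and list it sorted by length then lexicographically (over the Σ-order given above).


|Q|=41, |F|=14, |δ|=77 (20 ε).
min D↑ (14 st, q0=0, F={7}): 0:2→1,0→2 1:2→3,0→4 2:2→5,0→6 3:2→7,0→3 4:2→8,0→4 5:2→9,0→10 6:2→11,0→6 7:2→7,0→7 8:2→7,0→12 9:2→7,0→8 10:2→12,0→13 11:2→9,0→8 12:2→7,0→7 13:2→12,0→7 [Hopcroft].
'222': N↓-sim [27, 23, 16, 9] end={s11,s17,s2,s28,s30,s31,s32,s4,s9} rej; 3/3 del acc.
'20200': N↓-sim [27, 23, 17, 12, 9, 7] end={s11,s17,s2,s31,s32,s4,s9} ∉↓L; 5/5 del acc.
'02020': run [27, 24, 20, 15, 9, 7] end={s11,s17,s2,s31,s32,s4,s9} ∉↓L; 5/5 single-dels accept.
'02000': run [27, 24, 20, 15, 10, 7] end={s11,s17,s2,s31,s32,s4,s9} rej; 5/5 deletions ∈↓L.
'00202': N↓-sim [27, 24, 21, 16, 13, 7] end={s11,s17,s2,s31,s32,s4,s9} rej; 5/5 del acc.
5 words, ⪯-incomp.

A = [222, 20200, 02020, 02000, 00202].


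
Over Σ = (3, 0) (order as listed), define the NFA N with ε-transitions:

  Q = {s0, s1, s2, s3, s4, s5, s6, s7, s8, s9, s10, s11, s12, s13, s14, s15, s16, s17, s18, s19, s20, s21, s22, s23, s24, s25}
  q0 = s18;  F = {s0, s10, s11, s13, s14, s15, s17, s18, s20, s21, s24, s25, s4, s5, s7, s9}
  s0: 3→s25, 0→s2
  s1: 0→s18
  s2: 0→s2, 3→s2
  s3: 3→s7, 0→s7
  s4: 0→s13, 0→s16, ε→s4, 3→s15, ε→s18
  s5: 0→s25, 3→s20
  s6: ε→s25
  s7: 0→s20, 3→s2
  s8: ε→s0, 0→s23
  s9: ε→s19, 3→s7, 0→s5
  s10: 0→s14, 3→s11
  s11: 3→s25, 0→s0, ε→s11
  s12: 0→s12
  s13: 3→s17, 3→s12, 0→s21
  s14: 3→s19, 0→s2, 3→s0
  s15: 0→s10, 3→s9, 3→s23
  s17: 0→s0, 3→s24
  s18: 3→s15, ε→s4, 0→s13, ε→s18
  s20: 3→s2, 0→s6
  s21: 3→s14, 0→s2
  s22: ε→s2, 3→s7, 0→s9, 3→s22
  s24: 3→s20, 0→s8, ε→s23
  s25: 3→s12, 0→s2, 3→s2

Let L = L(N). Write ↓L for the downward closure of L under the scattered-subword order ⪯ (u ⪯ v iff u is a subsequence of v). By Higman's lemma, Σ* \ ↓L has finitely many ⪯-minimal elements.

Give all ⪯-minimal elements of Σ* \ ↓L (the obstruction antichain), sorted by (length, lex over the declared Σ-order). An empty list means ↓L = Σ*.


min(Σ*\↓L) = [000, 3333, 33003, 30330, 03033].

|Q|=26, |F|=16, |δ|=57 (10 ε).
min D↑ (16 st, q0=0, F={13}): 0:3→1,0→2 1:3→3,0→4 2:3→5,0→6 3:3→7,0→8 4:3→9,0→10 5:3→11,0→12 6:3→10,0→13 7:3→13,0→14 8:3→14,0→15 9:3→15,0→12 10:3→12,0→13 11:3→14,0→12 12:3→15,0→13 13:3→13,0→13 14:3→13,0→15 15:3→13,0→13 [Hopcroft].
'000': run [23, 18, 10, 3] end={s12,s2,s23} ∉↓L; 3/3 del acc.
'3333': run [23, 18, 14, 6, 2] end={s12,s2} rej; 4/4 del acc.
'33003': run [23, 18, 14, 9, 5, 2] end={s12,s2} — reject; 5/5 del acc.
'30330': N↓-sim [23, 18, 13, 8, 3, 2] end={s12,s2} rej; 5/5 deletions ∈↓L.
'03033': run [23, 18, 13, 7, 3, 2] end={s12,s2} — reject; 5/5 deletions ∈↓L.
5 obstructions.


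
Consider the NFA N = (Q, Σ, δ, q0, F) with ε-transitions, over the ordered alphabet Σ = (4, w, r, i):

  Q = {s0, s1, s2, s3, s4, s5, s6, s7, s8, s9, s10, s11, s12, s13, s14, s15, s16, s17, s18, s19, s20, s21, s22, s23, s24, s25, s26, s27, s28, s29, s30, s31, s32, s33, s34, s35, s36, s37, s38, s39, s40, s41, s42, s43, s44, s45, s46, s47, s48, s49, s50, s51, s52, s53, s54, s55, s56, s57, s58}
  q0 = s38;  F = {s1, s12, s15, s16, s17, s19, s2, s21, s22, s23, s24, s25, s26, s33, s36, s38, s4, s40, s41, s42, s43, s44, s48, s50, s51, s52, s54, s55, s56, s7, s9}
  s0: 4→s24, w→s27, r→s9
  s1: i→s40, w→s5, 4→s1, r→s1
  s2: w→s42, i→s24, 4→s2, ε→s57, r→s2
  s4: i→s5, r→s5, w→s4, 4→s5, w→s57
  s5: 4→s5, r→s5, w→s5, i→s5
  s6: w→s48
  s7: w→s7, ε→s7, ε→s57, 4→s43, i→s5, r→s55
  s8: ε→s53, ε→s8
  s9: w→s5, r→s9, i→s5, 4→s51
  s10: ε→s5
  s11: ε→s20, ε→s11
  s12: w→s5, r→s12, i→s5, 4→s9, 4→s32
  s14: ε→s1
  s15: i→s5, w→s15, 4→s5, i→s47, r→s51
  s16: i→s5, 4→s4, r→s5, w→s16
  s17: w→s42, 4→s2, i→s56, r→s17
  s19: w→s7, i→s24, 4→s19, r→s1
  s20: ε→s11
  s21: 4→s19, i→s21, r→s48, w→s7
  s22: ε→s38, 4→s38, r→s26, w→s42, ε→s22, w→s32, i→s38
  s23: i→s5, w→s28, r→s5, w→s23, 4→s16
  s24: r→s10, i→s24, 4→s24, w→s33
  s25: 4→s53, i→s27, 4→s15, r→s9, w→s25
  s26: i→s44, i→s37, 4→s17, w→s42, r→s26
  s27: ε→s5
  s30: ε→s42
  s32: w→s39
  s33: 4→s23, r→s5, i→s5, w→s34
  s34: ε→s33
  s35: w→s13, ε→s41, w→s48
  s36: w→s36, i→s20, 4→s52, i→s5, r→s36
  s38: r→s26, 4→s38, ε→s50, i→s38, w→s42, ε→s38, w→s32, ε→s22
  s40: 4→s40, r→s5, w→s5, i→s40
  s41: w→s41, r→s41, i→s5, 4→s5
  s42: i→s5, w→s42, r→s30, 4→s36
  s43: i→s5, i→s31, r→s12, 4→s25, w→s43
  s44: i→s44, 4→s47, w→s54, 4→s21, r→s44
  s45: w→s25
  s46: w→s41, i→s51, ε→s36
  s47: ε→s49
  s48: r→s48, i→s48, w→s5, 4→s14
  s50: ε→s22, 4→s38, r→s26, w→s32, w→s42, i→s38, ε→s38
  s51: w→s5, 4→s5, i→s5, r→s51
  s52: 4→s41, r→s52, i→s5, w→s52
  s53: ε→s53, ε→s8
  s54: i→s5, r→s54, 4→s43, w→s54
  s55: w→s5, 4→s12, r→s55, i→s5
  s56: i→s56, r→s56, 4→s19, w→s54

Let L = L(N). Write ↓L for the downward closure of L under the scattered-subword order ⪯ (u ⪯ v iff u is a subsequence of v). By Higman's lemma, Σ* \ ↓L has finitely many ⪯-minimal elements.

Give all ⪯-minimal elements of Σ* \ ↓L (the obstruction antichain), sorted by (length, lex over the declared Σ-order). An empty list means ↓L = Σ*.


Antichain: [wi, w4444, r44ir, ri4rw].

|Q|=59, |F|=31, |δ|=175 (25 ε).
min D↑ (30 st, q0=0, F={4}): 0:4→0,w→1,r→2,i→0 1:4→3,w→1,r→1,i→4 2:4→5,w→1,r→2,i→6 3:4→7,w→3,r→3,i→4 4:4→4,w→4,r→4,i→4 5:4→8,w→1,r→5,i→9 6:4→10,w→11,r→6,i→6 7:4→12,w→7,r→7,i→4 8:4→8,w→1,r→8,i→13 9:4→14,w→11,r→9,i→9 10:4→14,w→15,r→16,i→10 11:4→17,w→11,r→11,i→4 12:4→4,w→12,r→12,i→4 13:4→13,w→18,r→4,i→13 14:4→14,w→15,r→19,i→13 15:4→17,w→15,r→20,i→4 16:4→19,w→4,r→16,i→16 17:4→21,w→17,r→22,i→4 18:4→23,w→18,r→4,i→4 19:4→19,w→4,r→19,i→24 20:4→22,w→4,r→20,i→4 21:4→25,w→21,r→26,i→4 22:4→26,w→4,r→22,i→4 23:4→27,w→23,r→4,i→4 24:4→24,w→4,r→4,i→24 25:4→4,w→25,r→28,i→4 26:4→28,w→4,r→26,i→4 27:4→29,w→27,r→4,i→4 28:4→4,w→4,r→28,i→4 29:4→4,w→29,r→4,i→4.
'wi': run [49, 32, 7] end={s11,s20,s27,s31,s47,s49,s5} — reject; 2/2 deletions ∈↓L.
'w4444': |S_i|=[49, 32, 25, 17, 10, 1] end={s5} — reject; 5/5 single-dels accept.
'r44ir': run [49, 46, 43, 38, 17, 2] end={s10,s5} — reject; 5/5 single-dels accept.
'ri4rw': run [49, 46, 38, 32, 12, 2] end={s39,s5} — reject; 5/5 single-dels accept.
4 minimals (antichain).


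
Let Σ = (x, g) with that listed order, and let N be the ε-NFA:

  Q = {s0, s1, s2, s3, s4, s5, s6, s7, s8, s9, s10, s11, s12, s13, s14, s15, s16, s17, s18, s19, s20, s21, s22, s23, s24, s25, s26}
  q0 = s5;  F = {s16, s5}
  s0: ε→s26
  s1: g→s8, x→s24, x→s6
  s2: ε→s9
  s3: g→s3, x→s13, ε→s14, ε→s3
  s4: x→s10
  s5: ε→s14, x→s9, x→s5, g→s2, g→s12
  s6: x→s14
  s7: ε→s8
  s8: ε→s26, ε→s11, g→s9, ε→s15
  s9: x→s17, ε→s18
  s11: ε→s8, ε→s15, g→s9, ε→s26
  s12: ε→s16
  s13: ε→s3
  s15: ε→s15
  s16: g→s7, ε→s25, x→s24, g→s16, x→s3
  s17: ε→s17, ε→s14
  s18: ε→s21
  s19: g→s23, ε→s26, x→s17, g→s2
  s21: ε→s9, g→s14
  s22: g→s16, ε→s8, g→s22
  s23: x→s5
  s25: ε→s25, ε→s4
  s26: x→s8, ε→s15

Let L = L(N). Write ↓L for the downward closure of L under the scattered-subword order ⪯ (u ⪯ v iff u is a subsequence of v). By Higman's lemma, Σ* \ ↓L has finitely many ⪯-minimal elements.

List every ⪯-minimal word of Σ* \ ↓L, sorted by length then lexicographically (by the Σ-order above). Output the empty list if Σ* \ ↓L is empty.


A = [gx].

|Q|=27, |F|=2, |δ|=52 (26 ε).
min D↑ (3 st, q0=0, F={2}): 0:x→0,g→1 1:x→2,g→1 2:x→2,g→2 [Hopcroft].
'gx': |S_i|=[20, 19, 13] end={s10,s11,s13,s14,s15,s17,s18,s21,s24,s26,s3,s8,…} — reject; 2/2 del acc.
1 minimals (antichain).


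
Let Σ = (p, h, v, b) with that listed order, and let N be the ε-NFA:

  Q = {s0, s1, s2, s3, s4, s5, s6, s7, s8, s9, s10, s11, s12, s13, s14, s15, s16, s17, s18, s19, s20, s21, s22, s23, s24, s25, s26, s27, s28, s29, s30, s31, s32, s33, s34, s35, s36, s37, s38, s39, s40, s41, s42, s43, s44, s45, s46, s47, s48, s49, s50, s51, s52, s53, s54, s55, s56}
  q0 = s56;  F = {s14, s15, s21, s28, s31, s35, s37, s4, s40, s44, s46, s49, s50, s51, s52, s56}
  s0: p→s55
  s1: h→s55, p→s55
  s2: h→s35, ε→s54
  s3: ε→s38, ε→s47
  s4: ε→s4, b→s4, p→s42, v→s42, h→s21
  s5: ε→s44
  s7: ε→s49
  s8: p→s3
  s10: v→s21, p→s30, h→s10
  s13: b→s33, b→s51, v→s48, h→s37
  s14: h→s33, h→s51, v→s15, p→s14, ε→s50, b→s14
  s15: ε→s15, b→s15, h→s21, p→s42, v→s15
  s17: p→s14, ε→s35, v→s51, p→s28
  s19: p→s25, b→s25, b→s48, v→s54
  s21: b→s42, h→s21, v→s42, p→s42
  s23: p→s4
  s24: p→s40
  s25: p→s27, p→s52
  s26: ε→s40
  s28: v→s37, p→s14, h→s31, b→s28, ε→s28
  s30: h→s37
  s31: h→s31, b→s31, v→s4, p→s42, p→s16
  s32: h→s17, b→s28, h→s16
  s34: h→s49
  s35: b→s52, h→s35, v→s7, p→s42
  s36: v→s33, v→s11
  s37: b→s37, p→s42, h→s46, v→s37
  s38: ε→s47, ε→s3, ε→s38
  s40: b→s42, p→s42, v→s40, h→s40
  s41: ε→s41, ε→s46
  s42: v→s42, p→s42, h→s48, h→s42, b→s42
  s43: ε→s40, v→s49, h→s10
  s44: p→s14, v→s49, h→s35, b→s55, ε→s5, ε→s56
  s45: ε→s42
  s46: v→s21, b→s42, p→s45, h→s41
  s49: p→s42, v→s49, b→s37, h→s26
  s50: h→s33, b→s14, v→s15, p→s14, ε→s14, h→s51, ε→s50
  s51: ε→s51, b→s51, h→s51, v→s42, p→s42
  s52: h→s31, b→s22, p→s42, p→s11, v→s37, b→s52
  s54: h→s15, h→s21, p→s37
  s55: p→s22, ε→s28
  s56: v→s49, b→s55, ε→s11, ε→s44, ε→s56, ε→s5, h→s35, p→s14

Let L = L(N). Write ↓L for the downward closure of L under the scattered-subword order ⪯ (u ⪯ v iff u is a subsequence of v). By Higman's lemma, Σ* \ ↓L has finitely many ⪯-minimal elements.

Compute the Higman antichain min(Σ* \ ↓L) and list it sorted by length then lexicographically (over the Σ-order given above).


min(Σ*\↓L) = [hp, vp, phv, vhb, bhvv].

|Q|=57, |F|=16, |δ|=138 (28 ε).
min D↑ (15 st, q0=0, F={7}): 0:p→1,h→2,v→3,b→4 1:p→1,h→5,v→6,b→1 2:p→7,h→2,v→3,b→8 3:p→7,h→9,v→3,b→10 4:p→1,h→11,v→10,b→4 5:p→7,h→5,v→7,b→5 6:p→7,h→12,v→6,b→6 7:p→7,h→7,v→7,b→7 8:p→7,h→11,v→10,b→8 9:p→7,h→9,v→9,b→7 10:p→7,h→13,v→10,b→10 11:p→7,h→11,v→14,b→11 12:p→7,h→12,v→7,b→7 13:p→7,h→13,v→12,b→7 14:p→7,h→12,v→7,b→14 (ε-aug+det+¬).
'hp': |S_i|=[28, 20, 5] end={s11,s16,s42,s45,s48} rej; 2/2 single-dels accept.
'vp': run [28, 13, 3] end={s42,s45,s48} ∉↓L; 2/2 del acc.
'phv': N↓-sim [28, 12, 5, 2] end={s42,s48} rej; 3/3 deletions ∈↓L.
'vhb': run [28, 13, 8, 2] end={s42,s48} — reject; 3/3 deletions ∈↓L.
'bhvv': N↓-sim [28, 20, 11, 4, 2] end={s42,s48} ∉↓L; 4/4 single-dels accept.
5 minimals (antichain).


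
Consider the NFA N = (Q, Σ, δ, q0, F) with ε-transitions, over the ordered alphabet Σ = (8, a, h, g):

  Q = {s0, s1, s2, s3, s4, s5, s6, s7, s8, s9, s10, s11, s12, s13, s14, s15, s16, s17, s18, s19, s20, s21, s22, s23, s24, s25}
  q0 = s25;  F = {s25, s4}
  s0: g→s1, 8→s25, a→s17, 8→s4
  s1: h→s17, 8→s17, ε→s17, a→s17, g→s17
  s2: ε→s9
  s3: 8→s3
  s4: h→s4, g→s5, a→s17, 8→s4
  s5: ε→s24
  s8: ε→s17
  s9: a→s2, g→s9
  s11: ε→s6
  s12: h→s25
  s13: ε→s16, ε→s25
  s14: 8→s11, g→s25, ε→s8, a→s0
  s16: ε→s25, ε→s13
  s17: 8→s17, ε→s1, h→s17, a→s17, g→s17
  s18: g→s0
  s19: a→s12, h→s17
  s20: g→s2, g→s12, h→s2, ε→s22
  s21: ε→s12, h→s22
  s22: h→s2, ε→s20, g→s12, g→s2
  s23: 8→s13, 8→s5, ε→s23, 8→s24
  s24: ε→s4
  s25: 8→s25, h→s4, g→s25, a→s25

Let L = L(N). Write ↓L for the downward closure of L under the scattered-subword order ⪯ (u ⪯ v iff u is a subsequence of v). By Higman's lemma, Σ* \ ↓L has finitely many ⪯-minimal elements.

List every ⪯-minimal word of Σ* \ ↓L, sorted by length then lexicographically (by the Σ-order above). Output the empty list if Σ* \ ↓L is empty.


|Q|=26, |F|=2, |δ|=56 (16 ε).
min D↑ (3 st, q0=0, F={2}): 0:8→0,a→0,h→1,g→0 1:8→1,a→2,h→1,g→1 2:8→2,a→2,h→2,g→2.
'ha': N↓-sim [6, 5, 2] end={s1,s17} ∉↓L; 2/2 deletions ∈↓L.
1 minimals (antichain).

A = [ha].


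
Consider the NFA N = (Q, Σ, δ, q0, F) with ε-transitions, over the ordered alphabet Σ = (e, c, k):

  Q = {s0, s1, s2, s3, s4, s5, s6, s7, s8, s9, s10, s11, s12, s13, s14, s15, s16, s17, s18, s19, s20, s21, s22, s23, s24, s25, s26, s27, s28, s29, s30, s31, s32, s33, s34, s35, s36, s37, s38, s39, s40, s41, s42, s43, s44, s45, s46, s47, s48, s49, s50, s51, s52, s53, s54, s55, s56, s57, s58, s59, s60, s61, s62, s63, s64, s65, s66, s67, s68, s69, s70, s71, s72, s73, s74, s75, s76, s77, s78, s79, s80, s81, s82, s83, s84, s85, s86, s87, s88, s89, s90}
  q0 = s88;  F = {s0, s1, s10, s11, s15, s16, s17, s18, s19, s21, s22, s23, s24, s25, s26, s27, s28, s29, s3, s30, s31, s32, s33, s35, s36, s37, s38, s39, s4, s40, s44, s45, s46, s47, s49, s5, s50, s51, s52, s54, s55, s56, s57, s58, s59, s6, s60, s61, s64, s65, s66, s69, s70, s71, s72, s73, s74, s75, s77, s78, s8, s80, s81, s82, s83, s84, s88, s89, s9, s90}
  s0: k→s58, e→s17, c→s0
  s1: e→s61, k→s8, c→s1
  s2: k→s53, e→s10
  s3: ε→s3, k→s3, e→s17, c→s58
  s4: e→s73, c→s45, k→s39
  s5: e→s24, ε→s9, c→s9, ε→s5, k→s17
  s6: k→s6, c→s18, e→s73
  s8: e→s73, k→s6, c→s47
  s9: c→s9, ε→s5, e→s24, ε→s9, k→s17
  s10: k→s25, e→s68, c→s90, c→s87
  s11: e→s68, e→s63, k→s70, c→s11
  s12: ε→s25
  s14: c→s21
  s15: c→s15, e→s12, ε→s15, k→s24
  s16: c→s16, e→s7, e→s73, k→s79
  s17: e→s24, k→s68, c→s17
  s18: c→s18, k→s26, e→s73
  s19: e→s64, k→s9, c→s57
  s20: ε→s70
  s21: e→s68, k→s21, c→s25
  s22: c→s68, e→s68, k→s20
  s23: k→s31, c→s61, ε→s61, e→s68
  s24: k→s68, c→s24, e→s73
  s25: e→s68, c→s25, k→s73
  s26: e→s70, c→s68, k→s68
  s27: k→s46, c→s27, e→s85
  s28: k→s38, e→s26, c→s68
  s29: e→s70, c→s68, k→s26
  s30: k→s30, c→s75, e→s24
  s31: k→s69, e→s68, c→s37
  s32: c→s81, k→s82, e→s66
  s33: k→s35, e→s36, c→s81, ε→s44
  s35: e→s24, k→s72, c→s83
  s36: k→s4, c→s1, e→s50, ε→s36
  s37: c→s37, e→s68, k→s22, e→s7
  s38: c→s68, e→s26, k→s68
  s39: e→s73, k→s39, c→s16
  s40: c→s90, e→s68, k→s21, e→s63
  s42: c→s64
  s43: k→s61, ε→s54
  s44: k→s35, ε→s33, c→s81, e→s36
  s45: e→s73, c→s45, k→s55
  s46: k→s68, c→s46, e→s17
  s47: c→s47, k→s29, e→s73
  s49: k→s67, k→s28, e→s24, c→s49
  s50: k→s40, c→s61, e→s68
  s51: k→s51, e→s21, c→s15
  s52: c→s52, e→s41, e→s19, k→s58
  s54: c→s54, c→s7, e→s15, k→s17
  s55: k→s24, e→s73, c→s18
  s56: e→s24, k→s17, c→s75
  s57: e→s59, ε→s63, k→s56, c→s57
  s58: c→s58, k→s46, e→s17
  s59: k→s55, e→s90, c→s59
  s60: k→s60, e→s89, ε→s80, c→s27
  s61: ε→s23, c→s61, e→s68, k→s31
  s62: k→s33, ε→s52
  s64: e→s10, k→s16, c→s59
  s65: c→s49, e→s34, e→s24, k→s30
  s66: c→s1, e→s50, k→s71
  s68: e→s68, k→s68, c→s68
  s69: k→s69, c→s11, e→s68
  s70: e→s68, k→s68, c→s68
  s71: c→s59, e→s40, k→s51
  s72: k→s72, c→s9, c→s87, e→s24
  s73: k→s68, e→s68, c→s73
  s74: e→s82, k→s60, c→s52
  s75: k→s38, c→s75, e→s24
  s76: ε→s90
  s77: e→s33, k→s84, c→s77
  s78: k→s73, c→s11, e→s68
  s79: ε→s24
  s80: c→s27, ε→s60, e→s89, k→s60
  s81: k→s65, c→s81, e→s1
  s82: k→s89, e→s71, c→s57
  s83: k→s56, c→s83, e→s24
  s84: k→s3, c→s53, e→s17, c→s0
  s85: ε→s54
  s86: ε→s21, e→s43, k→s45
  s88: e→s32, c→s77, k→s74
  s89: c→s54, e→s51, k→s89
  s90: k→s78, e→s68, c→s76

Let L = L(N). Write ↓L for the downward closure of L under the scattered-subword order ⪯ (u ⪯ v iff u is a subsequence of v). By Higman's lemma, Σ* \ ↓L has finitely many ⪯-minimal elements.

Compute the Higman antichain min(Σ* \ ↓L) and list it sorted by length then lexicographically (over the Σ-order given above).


|Q|=91, |F|=70, |δ|=254 (22 ε).
min D↑ (67 st, q0=0, F={25}): 0:e→1,c→2,k→3 1:e→4,c→5,k→6 2:e→7,c→2,k→8 3:e→6,c→9,k→10 4:e→11,c→12,k→13 5:e→12,c→5,k→14 6:e→13,c→15,k→16 7:e→17,c→5,k→18 8:e→19,c→20,k→21 9:e→22,c→9,k→23 10:e→16,c→24,k→10 11:e→25,c→26,k→27 12:e→26,c→12,k→28 13:e→27,c→29,k→30 14:e→31,c→32,k→33 15:e→29,c→15,k→34 16:e→30,c→35,k→16 17:e→11,c→12,k→36 18:e→31,c→37,k→38 19:e→31,c→19,k→25 20:e→19,c→20,k→23 21:e→19,c→23,k→21 22:e→39,c→15,k→40 23:e→19,c→23,k→41 24:e→35,c→24,k→41 25:e→25,c→25,k→25 26:e→25,c→26,k→42 27:e→25,c→43,k→44 28:e→45,c→46,k→47 29:e→43,c→29,k→48 30:e→44,c→49,k→30 31:e→45,c→31,k→25 32:e→31,c→32,k→50 33:e→31,c→51,k→33 34:e→31,c→51,k→19 35:e→49,c→35,k→19 36:e→45,c→52,k→53 37:e→31,c→37,k→34 38:e→31,c→40,k→38 39:e→54,c→29,k→55 40:e→31,c→40,k→19 41:e→19,c→41,k→25 42:e→25,c→56,k→57 43:e→25,c→43,k→58 44:e→25,c→59,k→44 45:e→25,c→45,k→25 46:e→45,c→46,k→60 47:e→45,c→61,k→47 48:e→45,c→61,k→31 49:e→59,c→49,k→31 50:e→62,c→25,k→63 51:e→31,c→51,k→63 52:e→45,c→52,k→48 53:e→45,c→55,k→53 54:e→25,c→43,k→59 55:e→45,c→55,k→31 56:e→25,c→56,k→64 57:e→25,c→65,k→57 58:e→25,c→65,k→45 59:e→25,c→59,k→45 60:e→66,c→25,k→62 61:e→45,c→61,k→62 62:e→66,c→25,k→25 63:e→62,c→25,k→25 64:e→25,c→25,k→66 65:e→25,c→65,k→66 66:e→25,c→25,k→25.
'eeee': |S_i|=[83, 70, 45, 23, 3] end={s63,s68,s7} rej; 4/4 del acc.
'ckek': |S_i|=[83, 73, 52, 9, 1] end={s68} — reject; 4/4 single-dels accept.
'kckkk': |S_i|=[83, 71, 49, 27, 10, 1] end={s68} rej; 5/5 del acc.
'kkckk': N↓-sim [83, 71, 44, 25, 9, 1] end={s68} ∉↓L; 5/5 single-dels accept.
'eckckc': N↓-sim [83, 70, 49, 31, 20, 9, 1] end={s68} rej; 6/6 single-dels accept.
5 minimals (antichain).

Antichain: [eeee, ckek, kckkk, kkckk, eckckc].


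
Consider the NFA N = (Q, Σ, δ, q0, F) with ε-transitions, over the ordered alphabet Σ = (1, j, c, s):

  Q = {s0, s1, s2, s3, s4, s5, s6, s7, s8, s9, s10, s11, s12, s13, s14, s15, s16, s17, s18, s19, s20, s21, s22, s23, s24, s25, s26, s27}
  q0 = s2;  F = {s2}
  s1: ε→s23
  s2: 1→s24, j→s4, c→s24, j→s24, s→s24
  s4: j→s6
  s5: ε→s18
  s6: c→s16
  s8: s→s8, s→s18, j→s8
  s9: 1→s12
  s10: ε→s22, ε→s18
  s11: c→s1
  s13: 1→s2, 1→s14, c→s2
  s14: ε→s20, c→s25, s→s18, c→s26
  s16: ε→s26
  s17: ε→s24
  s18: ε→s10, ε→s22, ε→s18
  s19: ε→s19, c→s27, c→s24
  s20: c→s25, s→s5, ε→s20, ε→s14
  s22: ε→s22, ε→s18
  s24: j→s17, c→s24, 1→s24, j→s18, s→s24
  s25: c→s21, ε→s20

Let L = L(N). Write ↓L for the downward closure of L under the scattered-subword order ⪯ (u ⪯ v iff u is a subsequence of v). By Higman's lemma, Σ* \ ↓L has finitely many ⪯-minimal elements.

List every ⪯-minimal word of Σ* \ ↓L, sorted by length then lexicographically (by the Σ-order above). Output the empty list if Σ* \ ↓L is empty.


Antichain: [1, j, c, s].

|Q|=28, |F|=1, |δ|=44 (16 ε).
min D↑ (2 st, q0=0, F={1}): 0:1→1,j→1,c→1,s→1 1:1→1,j→1,c→1,s→1 [Hopcroft].
'1': run [10, 5] end={s10,s17,s18,s22,s24} — reject; 1/1 deletions ∈↓L.
'j': N↓-sim [10, 9] end={s10,s16,s17,s18,s22,s24,s26,s4,s6} ∉↓L; 1/1 single-dels accept.
'c': run [10, 7] end={s10,s16,s17,s18,s22,s24,s26} rej; 1/1 single-dels accept.
's': |S_i|=[10, 5] end={s10,s17,s18,s22,s24} — reject; 1/1 deletions ∈↓L.
4 obstructions.


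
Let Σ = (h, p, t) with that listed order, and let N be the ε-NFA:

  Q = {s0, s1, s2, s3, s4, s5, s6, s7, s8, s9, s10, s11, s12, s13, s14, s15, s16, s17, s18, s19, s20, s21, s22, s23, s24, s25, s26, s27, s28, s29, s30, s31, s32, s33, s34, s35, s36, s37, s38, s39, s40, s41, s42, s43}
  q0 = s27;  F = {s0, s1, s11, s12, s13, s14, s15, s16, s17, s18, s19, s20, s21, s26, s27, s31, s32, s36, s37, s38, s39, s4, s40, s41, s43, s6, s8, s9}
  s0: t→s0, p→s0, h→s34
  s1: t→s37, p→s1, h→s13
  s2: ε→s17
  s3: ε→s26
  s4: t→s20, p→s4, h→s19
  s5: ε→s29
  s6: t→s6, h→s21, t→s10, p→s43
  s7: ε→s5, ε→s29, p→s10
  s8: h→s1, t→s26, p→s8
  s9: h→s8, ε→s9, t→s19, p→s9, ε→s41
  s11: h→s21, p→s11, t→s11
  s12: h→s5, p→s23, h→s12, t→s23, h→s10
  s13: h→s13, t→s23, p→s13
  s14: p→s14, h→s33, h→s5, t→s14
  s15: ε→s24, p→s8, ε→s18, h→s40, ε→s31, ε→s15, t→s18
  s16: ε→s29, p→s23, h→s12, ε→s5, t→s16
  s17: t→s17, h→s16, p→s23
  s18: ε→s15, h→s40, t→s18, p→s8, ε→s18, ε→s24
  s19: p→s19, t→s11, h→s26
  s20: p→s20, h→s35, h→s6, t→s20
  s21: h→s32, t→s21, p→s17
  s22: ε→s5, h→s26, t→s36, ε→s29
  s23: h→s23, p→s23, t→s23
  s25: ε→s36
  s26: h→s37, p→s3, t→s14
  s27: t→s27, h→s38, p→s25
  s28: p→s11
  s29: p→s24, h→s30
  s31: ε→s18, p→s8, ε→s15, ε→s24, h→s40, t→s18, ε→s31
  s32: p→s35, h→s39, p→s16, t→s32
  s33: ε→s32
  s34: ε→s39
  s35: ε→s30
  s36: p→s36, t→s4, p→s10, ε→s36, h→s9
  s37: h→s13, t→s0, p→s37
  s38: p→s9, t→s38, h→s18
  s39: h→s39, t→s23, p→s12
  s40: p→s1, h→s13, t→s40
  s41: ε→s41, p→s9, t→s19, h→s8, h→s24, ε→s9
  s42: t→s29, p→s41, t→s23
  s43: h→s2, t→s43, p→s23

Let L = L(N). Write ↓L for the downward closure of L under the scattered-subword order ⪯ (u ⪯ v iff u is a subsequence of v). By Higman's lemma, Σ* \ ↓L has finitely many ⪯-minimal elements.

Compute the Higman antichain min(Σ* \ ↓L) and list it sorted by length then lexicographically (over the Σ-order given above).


|Q|=44, |F|=28, |δ|=133 (29 ε).
min D↑ (26 st, q0=0, F={15}): 0:h→1,p→2,t→0 1:h→3,p→4,t→1 2:h→4,p→2,t→5 3:h→6,p→7,t→3 4:h→7,p→4,t→8 5:h→8,p→5,t→9 6:h→10,p→11,t→6 7:h→11,p→7,t→12 8:h→12,p→8,t→13 9:h→14,p→9,t→9 10:h→10,p→10,t→15 11:h→10,p→11,t→16 12:h→16,p→12,t→17 13:h→18,p→13,t→13 14:h→18,p→19,t→14 15:h→15,p→15,t→15 16:h→10,p→16,t→20 17:h→21,p→17,t→17 18:h→21,p→22,t→18 19:h→22,p→15,t→19 20:h→23,p→20,t→20 21:h→23,p→24,t→21 22:h→24,p→15,t→22 23:h→23,p→25,t→15 24:h→25,p→15,t→24 25:h→25,p→15,t→15 [Hopcroft].
'hhhht': |S_i|=[40, 35, 28, 18, 10, 1] end={s23} ∉↓L; 5/5 deletions ∈↓L.
'ptthpp': N↓-sim [40, 34, 28, 22, 18, 12, 2] end={s23,s24} rej; 6/6 del acc.
2 minimals (antichain).

A = [hhhht, ptthpp].


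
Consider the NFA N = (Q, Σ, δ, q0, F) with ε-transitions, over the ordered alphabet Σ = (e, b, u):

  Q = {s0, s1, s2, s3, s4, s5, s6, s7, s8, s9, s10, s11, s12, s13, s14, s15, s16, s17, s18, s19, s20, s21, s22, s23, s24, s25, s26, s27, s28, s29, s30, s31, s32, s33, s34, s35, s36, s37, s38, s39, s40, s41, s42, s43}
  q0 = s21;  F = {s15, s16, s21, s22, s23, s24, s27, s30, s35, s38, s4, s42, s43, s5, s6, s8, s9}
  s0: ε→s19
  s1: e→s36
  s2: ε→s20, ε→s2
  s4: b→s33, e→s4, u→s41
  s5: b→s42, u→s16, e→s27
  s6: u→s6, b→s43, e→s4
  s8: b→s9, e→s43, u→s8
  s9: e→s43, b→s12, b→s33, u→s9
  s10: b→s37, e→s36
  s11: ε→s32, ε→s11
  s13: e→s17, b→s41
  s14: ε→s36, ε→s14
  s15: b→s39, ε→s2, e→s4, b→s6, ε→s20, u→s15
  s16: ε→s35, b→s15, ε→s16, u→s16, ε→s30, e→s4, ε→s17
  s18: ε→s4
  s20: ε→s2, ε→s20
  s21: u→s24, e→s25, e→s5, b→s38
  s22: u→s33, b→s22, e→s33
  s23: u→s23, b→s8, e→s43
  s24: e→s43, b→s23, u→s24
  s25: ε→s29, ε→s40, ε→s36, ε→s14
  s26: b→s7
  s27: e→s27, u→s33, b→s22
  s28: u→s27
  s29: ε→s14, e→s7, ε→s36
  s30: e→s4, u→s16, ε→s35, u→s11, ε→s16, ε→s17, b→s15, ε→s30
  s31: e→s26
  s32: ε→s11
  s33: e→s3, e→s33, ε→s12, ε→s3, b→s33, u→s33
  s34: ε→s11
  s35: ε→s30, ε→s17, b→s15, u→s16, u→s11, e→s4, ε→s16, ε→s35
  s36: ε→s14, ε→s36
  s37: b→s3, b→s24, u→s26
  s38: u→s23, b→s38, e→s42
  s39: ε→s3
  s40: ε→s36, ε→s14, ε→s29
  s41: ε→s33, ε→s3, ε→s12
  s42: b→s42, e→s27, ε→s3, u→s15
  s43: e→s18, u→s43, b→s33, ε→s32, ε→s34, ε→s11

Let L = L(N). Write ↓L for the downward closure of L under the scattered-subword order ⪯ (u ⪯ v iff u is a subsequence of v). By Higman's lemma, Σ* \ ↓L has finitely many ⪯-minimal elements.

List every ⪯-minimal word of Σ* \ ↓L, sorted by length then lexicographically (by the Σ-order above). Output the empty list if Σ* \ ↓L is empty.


|Q|=44, |F|=17, |δ|=119 (47 ε).
min D↑ (16 st, q0=0, F={10}): 0:e→1,b→2,u→3 1:e→4,b→5,u→6 2:e→5,b→2,u→7 3:e→8,b→7,u→3 4:e→4,b→9,u→10 5:e→4,b→5,u→11 6:e→12,b→11,u→6 7:e→8,b→13,u→7 8:e→12,b→10,u→8 9:e→10,b→9,u→10 10:e→10,b→10,u→10 11:e→12,b→14,u→11 12:e→12,b→10,u→10 13:e→8,b→15,u→13 14:e→12,b→8,u→14 15:e→8,b→10,u→15 [Hopcroft].
'eeu': N↓-sim [35, 29, 9, 4] end={s12,s3,s33,s41} — reject; 3/3 deletions ∈↓L.
'ueb': run [35, 23, 10, 3] end={s12,s3,s33} — reject; 3/3 single-dels accept.
'eebe': |S_i|=[35, 29, 9, 4, 3] end={s12,s3,s33} rej; 4/4 del acc.
'bubbb': |S_i|=[35, 22, 18, 14, 11, 3] end={s12,s3,s33} rej; 5/5 deletions ∈↓L.
'ubbbb': N↓-sim [35, 23, 18, 14, 11, 3] end={s12,s3,s33} rej; 5/5 single-dels accept.
5 words, ⪯-incomp.

Antichain: [eeu, ueb, eebe, bubbb, ubbbb].


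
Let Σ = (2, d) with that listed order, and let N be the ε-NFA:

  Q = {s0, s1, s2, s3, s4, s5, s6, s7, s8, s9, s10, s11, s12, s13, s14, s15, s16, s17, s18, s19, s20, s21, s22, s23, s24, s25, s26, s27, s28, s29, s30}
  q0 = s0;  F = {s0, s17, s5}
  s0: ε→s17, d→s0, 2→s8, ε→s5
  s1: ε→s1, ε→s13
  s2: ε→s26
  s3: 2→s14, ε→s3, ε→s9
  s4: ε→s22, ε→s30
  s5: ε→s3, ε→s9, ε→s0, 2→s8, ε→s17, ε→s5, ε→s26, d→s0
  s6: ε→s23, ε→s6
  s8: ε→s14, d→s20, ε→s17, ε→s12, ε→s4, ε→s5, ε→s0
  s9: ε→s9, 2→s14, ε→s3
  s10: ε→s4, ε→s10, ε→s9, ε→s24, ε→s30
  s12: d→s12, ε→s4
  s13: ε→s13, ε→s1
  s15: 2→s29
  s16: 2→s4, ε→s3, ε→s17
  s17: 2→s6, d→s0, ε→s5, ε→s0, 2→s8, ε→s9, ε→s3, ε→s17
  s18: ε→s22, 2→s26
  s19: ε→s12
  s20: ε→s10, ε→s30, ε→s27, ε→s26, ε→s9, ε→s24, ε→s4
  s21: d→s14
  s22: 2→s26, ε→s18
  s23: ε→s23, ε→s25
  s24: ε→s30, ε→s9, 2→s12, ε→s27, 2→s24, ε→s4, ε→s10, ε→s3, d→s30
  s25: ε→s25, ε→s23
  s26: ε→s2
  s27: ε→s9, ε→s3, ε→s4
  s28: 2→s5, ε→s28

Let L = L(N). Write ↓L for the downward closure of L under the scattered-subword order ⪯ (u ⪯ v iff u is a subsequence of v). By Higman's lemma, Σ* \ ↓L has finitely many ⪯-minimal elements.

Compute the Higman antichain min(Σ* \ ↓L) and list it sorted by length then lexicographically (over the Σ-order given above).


Antichain: [].

|Q|=31, |F|=3, |δ|=85 (65 ε).
min D↑ (1 st, q0=0, F={}): 0:2→0,d→0 (ε-aug+det+¬).
L(D↑) = ∅ ⇒ ↓L = Σ*.


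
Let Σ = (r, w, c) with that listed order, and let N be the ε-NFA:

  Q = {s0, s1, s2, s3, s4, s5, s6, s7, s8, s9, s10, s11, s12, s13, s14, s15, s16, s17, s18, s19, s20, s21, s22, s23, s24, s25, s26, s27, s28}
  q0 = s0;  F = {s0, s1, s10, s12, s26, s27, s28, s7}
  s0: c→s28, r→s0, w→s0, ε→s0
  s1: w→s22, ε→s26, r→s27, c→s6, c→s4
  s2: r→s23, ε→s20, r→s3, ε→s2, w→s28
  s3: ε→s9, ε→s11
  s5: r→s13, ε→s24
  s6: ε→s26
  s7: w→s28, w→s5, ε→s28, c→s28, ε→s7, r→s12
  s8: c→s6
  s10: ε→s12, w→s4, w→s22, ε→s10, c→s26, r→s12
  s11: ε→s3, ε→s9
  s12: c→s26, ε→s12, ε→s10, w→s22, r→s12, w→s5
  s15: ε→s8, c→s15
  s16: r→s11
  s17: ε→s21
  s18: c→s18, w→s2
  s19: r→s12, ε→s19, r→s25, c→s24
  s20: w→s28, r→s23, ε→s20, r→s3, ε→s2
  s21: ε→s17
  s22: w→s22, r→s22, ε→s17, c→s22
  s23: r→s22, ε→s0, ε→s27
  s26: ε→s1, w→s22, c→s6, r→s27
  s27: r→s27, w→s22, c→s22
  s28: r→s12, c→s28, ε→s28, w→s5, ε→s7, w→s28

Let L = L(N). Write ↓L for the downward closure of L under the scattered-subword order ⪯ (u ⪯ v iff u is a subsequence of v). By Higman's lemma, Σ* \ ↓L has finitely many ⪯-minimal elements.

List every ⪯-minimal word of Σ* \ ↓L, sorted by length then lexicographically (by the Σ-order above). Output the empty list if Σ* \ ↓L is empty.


|Q|=29, |F|=8, |δ|=76 (28 ε).
min D↑ (6 st, q0=0, F={3}): 0:r→0,w→0,c→1 1:r→2,w→1,c→1 2:r→2,w→3,c→4 3:r→3,w→3,c→3 4:r→5,w→3,c→4 5:r→5,w→3,c→3 [Hopcroft].
'crw': run [16, 15, 13, 7] end={s13,s17,s21,s22,s24,s4,s5} rej; 3/3 del acc.
'crcrc': run [16, 15, 13, 8, 4, 3] end={s17,s21,s22} — reject; 5/5 del acc.
2 minimals (antichain).

A = [crw, crcrc].


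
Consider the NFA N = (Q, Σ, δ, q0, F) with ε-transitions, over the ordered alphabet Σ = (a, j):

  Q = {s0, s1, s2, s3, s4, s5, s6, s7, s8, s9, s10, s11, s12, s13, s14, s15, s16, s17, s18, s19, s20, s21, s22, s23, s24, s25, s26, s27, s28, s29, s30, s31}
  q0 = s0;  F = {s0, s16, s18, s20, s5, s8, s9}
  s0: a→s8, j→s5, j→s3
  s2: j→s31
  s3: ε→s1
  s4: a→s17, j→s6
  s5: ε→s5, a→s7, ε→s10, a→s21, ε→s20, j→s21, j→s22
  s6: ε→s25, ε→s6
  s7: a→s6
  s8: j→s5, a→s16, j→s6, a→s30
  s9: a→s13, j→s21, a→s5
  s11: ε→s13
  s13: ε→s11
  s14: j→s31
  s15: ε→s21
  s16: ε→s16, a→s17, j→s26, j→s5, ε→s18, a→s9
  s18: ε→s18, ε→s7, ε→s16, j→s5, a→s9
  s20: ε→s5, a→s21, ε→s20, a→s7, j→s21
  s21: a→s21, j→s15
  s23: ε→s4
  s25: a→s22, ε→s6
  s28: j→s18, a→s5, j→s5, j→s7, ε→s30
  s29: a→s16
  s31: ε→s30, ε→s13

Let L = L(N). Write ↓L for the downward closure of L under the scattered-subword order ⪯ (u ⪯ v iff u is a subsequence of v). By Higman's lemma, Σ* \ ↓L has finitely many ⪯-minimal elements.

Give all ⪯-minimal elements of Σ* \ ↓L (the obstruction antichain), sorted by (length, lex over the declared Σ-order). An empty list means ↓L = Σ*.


Antichain: [ja, jj, aaaj, aaaaa].

|Q|=32, |F|=7, |δ|=57 (21 ε).
min D↑ (6 st, q0=0, F={4}): 0:a→1,j→2 1:a→3,j→2 2:a→4,j→4 3:a→5,j→2 4:a→4,j→4 5:a→2,j→4.
'ja': |S_i|=[21, 12, 6] end={s15,s21,s22,s25,s6,s7} — reject; 2/2 single-dels accept.
'jj': |S_i|=[21, 12, 3] end={s15,s21,s22} ∉↓L; 2/2 deletions ∈↓L.
'aaaj': N↓-sim [21, 18, 17, 13, 3] end={s15,s21,s22} rej; 4/4 deletions ∈↓L.
'aaaaa': |S_i|=[21, 18, 17, 13, 11, 6] end={s15,s21,s22,s25,s6,s7} rej; 5/5 del acc.
4 minimals (antichain).


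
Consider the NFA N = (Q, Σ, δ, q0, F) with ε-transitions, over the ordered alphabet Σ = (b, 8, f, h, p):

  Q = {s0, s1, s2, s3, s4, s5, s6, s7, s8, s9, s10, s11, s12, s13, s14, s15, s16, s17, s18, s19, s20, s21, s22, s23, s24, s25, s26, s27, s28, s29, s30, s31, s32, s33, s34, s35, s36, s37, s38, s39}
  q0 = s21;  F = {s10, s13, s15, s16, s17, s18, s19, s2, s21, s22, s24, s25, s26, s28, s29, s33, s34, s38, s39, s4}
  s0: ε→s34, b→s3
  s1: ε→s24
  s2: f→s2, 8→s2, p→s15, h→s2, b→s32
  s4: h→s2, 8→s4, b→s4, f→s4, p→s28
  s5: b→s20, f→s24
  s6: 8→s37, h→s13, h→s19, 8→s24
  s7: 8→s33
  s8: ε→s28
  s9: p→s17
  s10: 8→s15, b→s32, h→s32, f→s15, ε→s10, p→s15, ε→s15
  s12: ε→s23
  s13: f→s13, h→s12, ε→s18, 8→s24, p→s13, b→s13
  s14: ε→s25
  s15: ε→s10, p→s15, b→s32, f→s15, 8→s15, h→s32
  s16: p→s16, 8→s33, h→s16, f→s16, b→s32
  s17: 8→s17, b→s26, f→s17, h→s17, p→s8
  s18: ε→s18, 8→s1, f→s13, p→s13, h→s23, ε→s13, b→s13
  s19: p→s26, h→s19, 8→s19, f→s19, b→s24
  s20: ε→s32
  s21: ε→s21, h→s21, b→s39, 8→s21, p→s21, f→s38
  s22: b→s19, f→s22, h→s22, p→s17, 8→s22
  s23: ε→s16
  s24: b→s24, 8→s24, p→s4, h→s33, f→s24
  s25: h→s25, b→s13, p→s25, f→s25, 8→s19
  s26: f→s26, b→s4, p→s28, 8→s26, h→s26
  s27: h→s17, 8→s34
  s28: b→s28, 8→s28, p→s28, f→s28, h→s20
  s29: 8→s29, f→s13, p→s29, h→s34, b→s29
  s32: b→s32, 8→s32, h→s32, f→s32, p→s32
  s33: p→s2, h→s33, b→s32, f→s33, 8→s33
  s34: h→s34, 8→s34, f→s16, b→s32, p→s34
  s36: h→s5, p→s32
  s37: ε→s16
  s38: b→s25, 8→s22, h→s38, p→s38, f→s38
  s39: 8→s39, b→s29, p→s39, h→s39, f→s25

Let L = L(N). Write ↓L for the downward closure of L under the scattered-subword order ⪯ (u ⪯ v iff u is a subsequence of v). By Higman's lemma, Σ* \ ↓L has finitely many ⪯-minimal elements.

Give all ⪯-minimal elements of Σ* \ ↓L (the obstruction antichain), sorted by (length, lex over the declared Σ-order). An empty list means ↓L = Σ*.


|Q|=40, |F|=20, |δ|=133 (15 ε).
min D↑ (19 st, q0=0, F={12}): 0:b→1,8→0,f→2,h→0,p→0 1:b→3,8→1,f→4,h→1,p→1 2:b→4,8→5,f→2,h→2,p→2 3:b→3,8→3,f→6,h→7,p→3 4:b→6,8→8,f→4,h→4,p→4 5:b→8,8→5,f→5,h→5,p→9 6:b→6,8→10,f→6,h→11,p→6 7:b→12,8→7,f→11,h→7,p→7 8:b→10,8→8,f→8,h→8,p→13 9:b→13,8→9,f→9,h→9,p→14 10:b→10,8→10,f→10,h→15,p→16 11:b→12,8→15,f→11,h→11,p→11 12:b→12,8→12,f→12,h→12,p→12 13:b→16,8→13,f→13,h→13,p→14 14:b→14,8→14,f→14,h→12,p→14 15:b→12,8→15,f→15,h→15,p→17 16:b→16,8→16,f→16,h→17,p→14 17:b→12,8→17,f→17,h→17,p→18 18:b→12,8→18,f→18,h→12,p→18 (ε-aug+det+¬).
'bbhb': run [26, 21, 17, 10, 1] end={s32} rej; 4/4 deletions ∈↓L.
'f8pph': N↓-sim [26, 22, 15, 10, 6, 2] end={s20,s32} rej; 5/5 del acc.
2 words, ⪯-incomp.

A = [bbhb, f8pph].


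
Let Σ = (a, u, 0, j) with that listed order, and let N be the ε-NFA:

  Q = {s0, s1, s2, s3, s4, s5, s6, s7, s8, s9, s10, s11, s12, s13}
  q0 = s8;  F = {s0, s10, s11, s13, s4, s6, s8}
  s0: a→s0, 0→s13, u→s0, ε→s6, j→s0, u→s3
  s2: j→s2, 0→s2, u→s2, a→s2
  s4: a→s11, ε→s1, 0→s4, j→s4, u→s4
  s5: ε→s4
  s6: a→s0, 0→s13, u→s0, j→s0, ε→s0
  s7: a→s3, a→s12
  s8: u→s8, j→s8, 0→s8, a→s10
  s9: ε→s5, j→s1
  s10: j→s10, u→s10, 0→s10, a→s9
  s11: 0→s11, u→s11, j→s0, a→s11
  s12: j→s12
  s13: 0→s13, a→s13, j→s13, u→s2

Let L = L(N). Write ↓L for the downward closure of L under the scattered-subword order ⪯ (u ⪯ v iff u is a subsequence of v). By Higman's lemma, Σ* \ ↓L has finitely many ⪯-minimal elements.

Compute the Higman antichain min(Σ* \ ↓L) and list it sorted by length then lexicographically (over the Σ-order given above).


min(Σ*\↓L) = [aaaj0u].

|Q|=14, |F|=7, |δ|=42 (5 ε).
min D↑ (7 st, q0=0, F={6}): 0:a→1,u→0,0→0,j→0 1:a→2,u→1,0→1,j→1 2:a→3,u→2,0→2,j→2 3:a→3,u→3,0→3,j→4 4:a→4,u→4,0→5,j→4 5:a→5,u→6,0→5,j→5 6:a→6,u→6,0→6,j→6 (ε-aug+det+¬).
'aaaj0u': N↓-sim [12, 11, 10, 6, 5, 2, 1] end={s2} rej; 6/6 deletions ∈↓L.
1 obstructions.


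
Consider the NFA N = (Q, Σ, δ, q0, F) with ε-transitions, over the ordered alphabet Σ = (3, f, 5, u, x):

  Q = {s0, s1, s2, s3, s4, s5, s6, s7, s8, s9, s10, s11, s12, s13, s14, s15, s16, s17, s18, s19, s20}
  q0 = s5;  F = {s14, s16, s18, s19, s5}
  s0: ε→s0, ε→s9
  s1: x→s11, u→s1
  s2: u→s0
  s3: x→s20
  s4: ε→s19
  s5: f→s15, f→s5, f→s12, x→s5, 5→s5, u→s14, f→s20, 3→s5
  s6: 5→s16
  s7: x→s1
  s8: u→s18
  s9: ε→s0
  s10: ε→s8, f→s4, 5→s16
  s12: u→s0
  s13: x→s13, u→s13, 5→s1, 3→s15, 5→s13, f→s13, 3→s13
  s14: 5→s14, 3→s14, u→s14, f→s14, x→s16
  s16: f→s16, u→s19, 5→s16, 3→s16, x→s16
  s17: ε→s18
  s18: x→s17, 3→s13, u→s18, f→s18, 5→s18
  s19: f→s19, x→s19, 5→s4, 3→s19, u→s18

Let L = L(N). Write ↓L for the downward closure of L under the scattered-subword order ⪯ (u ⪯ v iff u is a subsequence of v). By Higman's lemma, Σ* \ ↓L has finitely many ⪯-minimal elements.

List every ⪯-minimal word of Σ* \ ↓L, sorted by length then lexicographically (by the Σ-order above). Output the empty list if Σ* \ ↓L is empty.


|Q|=21, |F|=5, |δ|=51 (6 ε).
min D↑ (6 st, q0=0, F={5}): 0:3→0,f→0,5→0,u→1,x→0 1:3→1,f→1,5→1,u→1,x→2 2:3→2,f→2,5→2,u→3,x→2 3:3→3,f→3,5→3,u→4,x→3 4:3→5,f→4,5→4,u→4,x→4 5:3→5,f→5,5→5,u→5,x→5 (ε-aug+det+¬).
'uxuu3': run [15, 12, 9, 8, 6, 4] end={s1,s11,s13,s15} rej; 5/5 del acc.
1 minimals (antichain).

A = [uxuu3].
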